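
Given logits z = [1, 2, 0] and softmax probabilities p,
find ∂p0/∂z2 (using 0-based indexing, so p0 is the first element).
∂p0/∂z2 = -0.02203

p = softmax(z) = [0.2447, 0.6652, 0.09003]
p0 = 0.2447, p2 = 0.09003

∂p0/∂z2 = -p0 × p2 = -0.2447 × 0.09003 = -0.02203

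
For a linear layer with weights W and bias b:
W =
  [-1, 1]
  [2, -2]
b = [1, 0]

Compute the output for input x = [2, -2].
y = [-3, 8]

Wx = [-1×2 + 1×-2, 2×2 + -2×-2]
   = [-4, 8]
y = Wx + b = [-4 + 1, 8 + 0] = [-3, 8]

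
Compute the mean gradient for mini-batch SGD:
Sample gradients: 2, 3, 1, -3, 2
Average gradient = 1

Average = (1/5)(2 + 3 + 1 + -3 + 2) = 5/5 = 1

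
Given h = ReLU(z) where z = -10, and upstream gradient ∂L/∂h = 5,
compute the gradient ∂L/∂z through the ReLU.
∂L/∂z = 0

h = ReLU(-10) = 0
Since z < 0: ∂h/∂z = 0
∂L/∂z = ∂L/∂h · ∂h/∂z = 5 × 0 = 0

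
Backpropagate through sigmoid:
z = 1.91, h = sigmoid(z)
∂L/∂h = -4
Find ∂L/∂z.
∂L/∂z = -0.4494

σ(1.91) = 0.871
σ'(1.91) = σ(1.91)(1 - σ(1.91)) = 0.871 × 0.129 = 0.1123
∂L/∂z = ∂L/∂h · σ'(z) = -4 × 0.1123 = -0.4494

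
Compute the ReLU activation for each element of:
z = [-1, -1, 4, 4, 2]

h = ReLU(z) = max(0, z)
h = [0, 0, 4, 4, 2]

ReLU applied element-wise: max(0,-1)=0, max(0,-1)=0, max(0,4)=4, max(0,4)=4, max(0,2)=2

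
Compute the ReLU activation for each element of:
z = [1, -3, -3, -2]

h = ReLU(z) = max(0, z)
h = [1, 0, 0, 0]

ReLU applied element-wise: max(0,1)=1, max(0,-3)=0, max(0,-3)=0, max(0,-2)=0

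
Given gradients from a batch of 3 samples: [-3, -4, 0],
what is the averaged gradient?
Average gradient = -2.333

Average = (1/3)(-3 + -4 + 0) = -7/3 = -2.333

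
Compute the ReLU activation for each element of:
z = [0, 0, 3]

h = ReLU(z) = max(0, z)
h = [0, 0, 3]

ReLU applied element-wise: max(0,0)=0, max(0,0)=0, max(0,3)=3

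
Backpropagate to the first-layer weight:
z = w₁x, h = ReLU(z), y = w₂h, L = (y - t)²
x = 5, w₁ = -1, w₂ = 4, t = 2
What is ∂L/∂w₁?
∂L/∂w₁ = 0

Forward pass:
z = w₁x = -1×5 = -5
h = ReLU(-5) = 0
y = w₂h = 4×0 = 0

Backward pass:
∂L/∂y = 2(y - t) = 2(0 - 2) = -4
∂y/∂h = w₂ = 4
∂h/∂z = 0 (ReLU derivative)
∂z/∂w₁ = x = 5

∂L/∂w₁ = -4 × 4 × 0 × 5 = 0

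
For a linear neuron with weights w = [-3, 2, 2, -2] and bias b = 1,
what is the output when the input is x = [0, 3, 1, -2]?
y = 13

y = (-3)(0) + (2)(3) + (2)(1) + (-2)(-2) + 1 = 13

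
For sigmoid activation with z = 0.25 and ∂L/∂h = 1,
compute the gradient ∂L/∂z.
∂L/∂z = 0.2461

σ(0.25) = 0.5622
σ'(0.25) = σ(0.25)(1 - σ(0.25)) = 0.5622 × 0.4378 = 0.2461
∂L/∂z = ∂L/∂h · σ'(z) = 1 × 0.2461 = 0.2461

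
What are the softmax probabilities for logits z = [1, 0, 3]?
p = [0.1142, 0.042, 0.8438]

exp(z) = [2.718, 1, 20.09]
Sum = 23.8
p = [0.1142, 0.042, 0.8438]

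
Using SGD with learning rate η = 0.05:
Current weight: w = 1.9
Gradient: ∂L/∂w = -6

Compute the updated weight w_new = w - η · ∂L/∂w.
w_new = 2.2

w_new = w - η·∂L/∂w = 1.9 - 0.05×(-6) = 1.9 - (-0.3) = 2.2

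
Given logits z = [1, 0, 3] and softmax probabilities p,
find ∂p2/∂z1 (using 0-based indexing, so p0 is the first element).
∂p2/∂z1 = -0.03545

p = softmax(z) = [0.1142, 0.04201, 0.8438]
p2 = 0.8438, p1 = 0.04201

∂p2/∂z1 = -p2 × p1 = -0.8438 × 0.04201 = -0.03545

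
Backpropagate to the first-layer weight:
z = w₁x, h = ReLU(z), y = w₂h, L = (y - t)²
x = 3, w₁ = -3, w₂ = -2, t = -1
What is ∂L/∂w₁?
∂L/∂w₁ = 0

Forward pass:
z = w₁x = -3×3 = -9
h = ReLU(-9) = 0
y = w₂h = -2×0 = 0

Backward pass:
∂L/∂y = 2(y - t) = 2(0 - -1) = 2
∂y/∂h = w₂ = -2
∂h/∂z = 0 (ReLU derivative)
∂z/∂w₁ = x = 3

∂L/∂w₁ = 2 × -2 × 0 × 3 = 0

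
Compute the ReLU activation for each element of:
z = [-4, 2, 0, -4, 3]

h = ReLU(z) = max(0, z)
h = [0, 2, 0, 0, 3]

ReLU applied element-wise: max(0,-4)=0, max(0,2)=2, max(0,0)=0, max(0,-4)=0, max(0,3)=3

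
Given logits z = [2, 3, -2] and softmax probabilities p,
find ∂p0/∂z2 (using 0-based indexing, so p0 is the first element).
∂p0/∂z2 = -0.001312

p = softmax(z) = [0.2676, 0.7275, 0.004902]
p0 = 0.2676, p2 = 0.004902

∂p0/∂z2 = -p0 × p2 = -0.2676 × 0.004902 = -0.001312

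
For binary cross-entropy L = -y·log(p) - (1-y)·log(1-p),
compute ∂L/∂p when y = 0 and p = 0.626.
∂L/∂p = 2.674

∂L/∂p = -y/p + (1-y)/(1-p) = 0 + 1/0.374 = 2.674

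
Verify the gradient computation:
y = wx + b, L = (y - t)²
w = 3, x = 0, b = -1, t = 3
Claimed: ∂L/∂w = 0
Correct

y = (3)(0) + -1 = -1
∂L/∂y = 2(y - t) = 2(-1 - 3) = -8
∂y/∂w = x = 0
∂L/∂w = -8 × 0 = 0

Claimed value: 0
Correct: The correct gradient is 0.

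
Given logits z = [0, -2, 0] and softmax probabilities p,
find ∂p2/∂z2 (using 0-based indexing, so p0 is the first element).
∂p2/∂z2 = 0.249

p = softmax(z) = [0.4683, 0.06338, 0.4683]
p2 = 0.4683

∂p2/∂z2 = p2(1 - p2) = 0.4683 × (1 - 0.4683) = 0.249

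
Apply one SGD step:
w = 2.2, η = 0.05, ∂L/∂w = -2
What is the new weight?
w_new = 2.3

w_new = w - η·∂L/∂w = 2.2 - 0.05×(-2) = 2.2 - (-0.1) = 2.3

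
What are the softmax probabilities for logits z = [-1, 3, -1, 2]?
p = [0.013, 0.712, 0.013, 0.2619]

exp(z) = [0.3679, 20.09, 0.3679, 7.389]
Sum = 28.21
p = [0.013, 0.712, 0.013, 0.2619]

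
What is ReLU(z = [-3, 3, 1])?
h = [0, 3, 1]

ReLU applied element-wise: max(0,-3)=0, max(0,3)=3, max(0,1)=1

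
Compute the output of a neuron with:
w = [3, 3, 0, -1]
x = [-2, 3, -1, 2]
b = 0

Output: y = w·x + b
y = 1

y = (3)(-2) + (3)(3) + (0)(-1) + (-1)(2) + 0 = 1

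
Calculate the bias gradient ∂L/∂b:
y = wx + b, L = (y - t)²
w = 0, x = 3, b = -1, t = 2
∂L/∂b = -6

y = wx + b = (0)(3) + -1 = -1
∂L/∂y = 2(y - t) = 2(-1 - 2) = -6
∂y/∂b = 1
∂L/∂b = ∂L/∂y · ∂y/∂b = -6 × 1 = -6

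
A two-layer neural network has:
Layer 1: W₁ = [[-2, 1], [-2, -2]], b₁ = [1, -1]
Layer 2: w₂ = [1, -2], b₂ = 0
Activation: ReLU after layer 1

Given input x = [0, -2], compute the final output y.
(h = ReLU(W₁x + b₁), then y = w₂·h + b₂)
y = -6

Layer 1 pre-activation: z₁ = [-1, 3]
After ReLU: h = [0, 3]
Layer 2 output: y = 1×0 + -2×3 + 0 = -6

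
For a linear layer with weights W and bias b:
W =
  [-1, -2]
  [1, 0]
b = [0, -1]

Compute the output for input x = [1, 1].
y = [-3, 0]

Wx = [-1×1 + -2×1, 1×1 + 0×1]
   = [-3, 1]
y = Wx + b = [-3 + 0, 1 + -1] = [-3, 0]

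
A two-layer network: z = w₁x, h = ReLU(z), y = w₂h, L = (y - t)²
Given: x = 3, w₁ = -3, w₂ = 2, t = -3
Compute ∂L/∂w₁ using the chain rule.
∂L/∂w₁ = 0

Forward pass:
z = w₁x = -3×3 = -9
h = ReLU(-9) = 0
y = w₂h = 2×0 = 0

Backward pass:
∂L/∂y = 2(y - t) = 2(0 - -3) = 6
∂y/∂h = w₂ = 2
∂h/∂z = 0 (ReLU derivative)
∂z/∂w₁ = x = 3

∂L/∂w₁ = 6 × 2 × 0 × 3 = 0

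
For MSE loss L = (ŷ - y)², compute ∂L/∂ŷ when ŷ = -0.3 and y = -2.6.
∂L/∂ŷ = 4.6

∂L/∂ŷ = 2(ŷ - y) = 2(-0.3 - -2.6) = 2(2.3) = 4.6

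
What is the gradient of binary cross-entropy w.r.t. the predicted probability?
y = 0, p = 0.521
∂L/∂p = 2.088

∂L/∂p = -y/p + (1-y)/(1-p) = 0 + 1/0.479 = 2.088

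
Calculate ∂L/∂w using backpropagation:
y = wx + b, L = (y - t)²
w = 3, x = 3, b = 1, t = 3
∂L/∂w = 42

y = wx + b = (3)(3) + 1 = 10
∂L/∂y = 2(y - t) = 2(10 - 3) = 14
∂y/∂w = x = 3
∂L/∂w = ∂L/∂y · ∂y/∂w = 14 × 3 = 42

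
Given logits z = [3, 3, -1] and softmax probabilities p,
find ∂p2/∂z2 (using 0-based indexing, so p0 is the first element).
∂p2/∂z2 = 0.008992

p = softmax(z) = [0.4955, 0.4955, 0.009075]
p2 = 0.009075

∂p2/∂z2 = p2(1 - p2) = 0.009075 × (1 - 0.009075) = 0.008992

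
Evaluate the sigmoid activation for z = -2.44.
0.08017

sigmoid(-2.44) = 1/(1 + e^(2.44)) = 1/(1 + 11.47) = 0.08017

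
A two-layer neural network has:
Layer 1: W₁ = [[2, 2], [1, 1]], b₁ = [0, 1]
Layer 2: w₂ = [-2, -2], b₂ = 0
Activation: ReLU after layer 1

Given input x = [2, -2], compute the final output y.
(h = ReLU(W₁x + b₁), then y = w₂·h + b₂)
y = -2

Layer 1 pre-activation: z₁ = [0, 1]
After ReLU: h = [0, 1]
Layer 2 output: y = -2×0 + -2×1 + 0 = -2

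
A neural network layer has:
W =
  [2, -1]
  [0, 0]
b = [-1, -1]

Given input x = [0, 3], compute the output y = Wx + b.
y = [-4, -1]

Wx = [2×0 + -1×3, 0×0 + 0×3]
   = [-3, 0]
y = Wx + b = [-3 + -1, 0 + -1] = [-4, -1]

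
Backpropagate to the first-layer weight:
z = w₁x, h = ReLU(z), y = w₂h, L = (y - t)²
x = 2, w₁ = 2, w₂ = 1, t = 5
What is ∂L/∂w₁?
∂L/∂w₁ = -4

Forward pass:
z = w₁x = 2×2 = 4
h = ReLU(4) = 4
y = w₂h = 1×4 = 4

Backward pass:
∂L/∂y = 2(y - t) = 2(4 - 5) = -2
∂y/∂h = w₂ = 1
∂h/∂z = 1 (ReLU derivative)
∂z/∂w₁ = x = 2

∂L/∂w₁ = -2 × 1 × 1 × 2 = -4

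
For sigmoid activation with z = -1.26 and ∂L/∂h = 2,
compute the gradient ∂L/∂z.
∂L/∂z = 0.3443

σ(-1.26) = 0.221
σ'(-1.26) = σ(-1.26)(1 - σ(-1.26)) = 0.221 × 0.779 = 0.1721
∂L/∂z = ∂L/∂h · σ'(z) = 2 × 0.1721 = 0.3443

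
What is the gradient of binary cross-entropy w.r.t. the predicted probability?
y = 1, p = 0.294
∂L/∂p = -3.401

∂L/∂p = -y/p + (1-y)/(1-p) = -1/0.294 + 0 = -3.401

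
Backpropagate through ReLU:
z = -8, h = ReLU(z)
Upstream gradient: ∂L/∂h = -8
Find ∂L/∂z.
∂L/∂z = 0

h = ReLU(-8) = 0
Since z < 0: ∂h/∂z = 0
∂L/∂z = ∂L/∂h · ∂h/∂z = -8 × 0 = 0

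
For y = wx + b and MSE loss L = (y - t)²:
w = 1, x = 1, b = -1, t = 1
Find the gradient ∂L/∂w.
∂L/∂w = -2

y = wx + b = (1)(1) + -1 = 0
∂L/∂y = 2(y - t) = 2(0 - 1) = -2
∂y/∂w = x = 1
∂L/∂w = ∂L/∂y · ∂y/∂w = -2 × 1 = -2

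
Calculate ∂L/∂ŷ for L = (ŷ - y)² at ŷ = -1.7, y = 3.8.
∂L/∂ŷ = -11.0

∂L/∂ŷ = 2(ŷ - y) = 2(-1.7 - 3.8) = 2(-5.5) = -11.0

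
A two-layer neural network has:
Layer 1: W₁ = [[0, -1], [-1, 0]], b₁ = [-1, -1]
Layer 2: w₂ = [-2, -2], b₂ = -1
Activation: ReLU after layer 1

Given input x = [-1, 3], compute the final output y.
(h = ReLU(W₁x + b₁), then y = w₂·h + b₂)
y = -1

Layer 1 pre-activation: z₁ = [-4, 0]
After ReLU: h = [0, 0]
Layer 2 output: y = -2×0 + -2×0 + -1 = -1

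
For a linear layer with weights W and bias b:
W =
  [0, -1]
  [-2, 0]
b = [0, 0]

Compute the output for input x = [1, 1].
y = [-1, -2]

Wx = [0×1 + -1×1, -2×1 + 0×1]
   = [-1, -2]
y = Wx + b = [-1 + 0, -2 + 0] = [-1, -2]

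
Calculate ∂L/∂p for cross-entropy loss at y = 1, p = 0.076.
∂L/∂p = -13.16

∂L/∂p = -y/p + (1-y)/(1-p) = -1/0.076 + 0 = -13.16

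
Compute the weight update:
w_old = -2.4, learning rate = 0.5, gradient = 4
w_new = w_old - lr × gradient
w_new = -4.4

w_new = w - η·∂L/∂w = -2.4 - 0.5×(4) = -2.4 - (2) = -4.4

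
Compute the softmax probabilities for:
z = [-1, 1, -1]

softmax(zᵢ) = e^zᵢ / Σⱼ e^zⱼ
p = [0.1065, 0.787, 0.1065]

exp(z) = [0.3679, 2.718, 0.3679]
Sum = 3.454
p = [0.1065, 0.787, 0.1065]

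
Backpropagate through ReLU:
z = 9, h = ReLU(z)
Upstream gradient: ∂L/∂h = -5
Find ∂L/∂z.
∂L/∂z = -5

h = ReLU(9) = 9
Since z > 0: ∂h/∂z = 1
∂L/∂z = ∂L/∂h · ∂h/∂z = -5 × 1 = -5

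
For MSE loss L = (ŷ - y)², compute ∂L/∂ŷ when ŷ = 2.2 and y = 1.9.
∂L/∂ŷ = 0.6

∂L/∂ŷ = 2(ŷ - y) = 2(2.2 - 1.9) = 2(0.3) = 0.6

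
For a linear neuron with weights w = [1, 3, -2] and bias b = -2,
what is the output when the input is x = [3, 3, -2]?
y = 14

y = (1)(3) + (3)(3) + (-2)(-2) + -2 = 14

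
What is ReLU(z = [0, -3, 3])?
h = [0, 0, 3]

ReLU applied element-wise: max(0,0)=0, max(0,-3)=0, max(0,3)=3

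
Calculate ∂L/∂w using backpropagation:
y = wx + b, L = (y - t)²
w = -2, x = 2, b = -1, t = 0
∂L/∂w = -20

y = wx + b = (-2)(2) + -1 = -5
∂L/∂y = 2(y - t) = 2(-5 - 0) = -10
∂y/∂w = x = 2
∂L/∂w = ∂L/∂y · ∂y/∂w = -10 × 2 = -20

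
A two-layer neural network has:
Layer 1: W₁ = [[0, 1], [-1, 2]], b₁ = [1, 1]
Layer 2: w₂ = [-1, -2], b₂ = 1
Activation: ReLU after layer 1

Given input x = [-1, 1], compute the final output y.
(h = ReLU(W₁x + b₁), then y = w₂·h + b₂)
y = -9

Layer 1 pre-activation: z₁ = [2, 4]
After ReLU: h = [2, 4]
Layer 2 output: y = -1×2 + -2×4 + 1 = -9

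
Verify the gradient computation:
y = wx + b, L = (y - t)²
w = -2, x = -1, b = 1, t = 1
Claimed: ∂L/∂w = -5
Incorrect

y = (-2)(-1) + 1 = 3
∂L/∂y = 2(y - t) = 2(3 - 1) = 4
∂y/∂w = x = -1
∂L/∂w = 4 × -1 = -4

Claimed value: -5
Incorrect: The correct gradient is -4.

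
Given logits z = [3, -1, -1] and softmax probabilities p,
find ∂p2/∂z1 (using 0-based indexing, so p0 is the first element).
∂p2/∂z1 = -0.0003122

p = softmax(z) = [0.9647, 0.01767, 0.01767]
p2 = 0.01767, p1 = 0.01767

∂p2/∂z1 = -p2 × p1 = -0.01767 × 0.01767 = -0.0003122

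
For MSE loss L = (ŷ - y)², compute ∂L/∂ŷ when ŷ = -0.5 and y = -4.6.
∂L/∂ŷ = 8.2

∂L/∂ŷ = 2(ŷ - y) = 2(-0.5 - -4.6) = 2(4.1) = 8.2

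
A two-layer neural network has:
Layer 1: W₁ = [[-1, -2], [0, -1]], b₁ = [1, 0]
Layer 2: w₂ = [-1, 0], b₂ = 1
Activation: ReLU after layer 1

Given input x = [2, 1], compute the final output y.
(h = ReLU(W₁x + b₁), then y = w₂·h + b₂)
y = 1

Layer 1 pre-activation: z₁ = [-3, -1]
After ReLU: h = [0, 0]
Layer 2 output: y = -1×0 + 0×0 + 1 = 1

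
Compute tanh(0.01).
0.01

tanh(0.01) = (e^(0.01) - e^(-0.01))/(e^(0.01) + e^(-0.01)) = 0.01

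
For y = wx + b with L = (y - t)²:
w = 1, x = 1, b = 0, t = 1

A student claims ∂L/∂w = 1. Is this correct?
Incorrect

y = (1)(1) + 0 = 1
∂L/∂y = 2(y - t) = 2(1 - 1) = 0
∂y/∂w = x = 1
∂L/∂w = 0 × 1 = 0

Claimed value: 1
Incorrect: The correct gradient is 0.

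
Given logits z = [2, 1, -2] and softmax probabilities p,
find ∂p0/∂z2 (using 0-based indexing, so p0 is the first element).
∂p0/∂z2 = -0.009532

p = softmax(z) = [0.7214, 0.2654, 0.01321]
p0 = 0.7214, p2 = 0.01321

∂p0/∂z2 = -p0 × p2 = -0.7214 × 0.01321 = -0.009532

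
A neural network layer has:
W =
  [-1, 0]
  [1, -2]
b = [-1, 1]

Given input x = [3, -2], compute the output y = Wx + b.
y = [-4, 8]

Wx = [-1×3 + 0×-2, 1×3 + -2×-2]
   = [-3, 7]
y = Wx + b = [-3 + -1, 7 + 1] = [-4, 8]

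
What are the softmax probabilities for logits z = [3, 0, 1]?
p = [0.8438, 0.042, 0.1142]

exp(z) = [20.09, 1, 2.718]
Sum = 23.8
p = [0.8438, 0.042, 0.1142]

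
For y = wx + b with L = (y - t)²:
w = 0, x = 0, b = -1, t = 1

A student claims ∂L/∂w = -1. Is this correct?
Incorrect

y = (0)(0) + -1 = -1
∂L/∂y = 2(y - t) = 2(-1 - 1) = -4
∂y/∂w = x = 0
∂L/∂w = -4 × 0 = 0

Claimed value: -1
Incorrect: The correct gradient is 0.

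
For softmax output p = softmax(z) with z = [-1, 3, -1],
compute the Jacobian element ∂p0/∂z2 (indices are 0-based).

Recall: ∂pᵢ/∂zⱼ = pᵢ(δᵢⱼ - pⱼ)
∂p0/∂z2 = -0.0003122

p = softmax(z) = [0.01767, 0.9647, 0.01767]
p0 = 0.01767, p2 = 0.01767

∂p0/∂z2 = -p0 × p2 = -0.01767 × 0.01767 = -0.0003122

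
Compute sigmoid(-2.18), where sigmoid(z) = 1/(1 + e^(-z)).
0.1016

sigmoid(-2.18) = 1/(1 + e^(2.18)) = 1/(1 + 8.846) = 0.1016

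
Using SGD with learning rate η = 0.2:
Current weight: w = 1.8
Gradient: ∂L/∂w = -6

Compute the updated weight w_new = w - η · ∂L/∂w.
w_new = 3

w_new = w - η·∂L/∂w = 1.8 - 0.2×(-6) = 1.8 - (-1.2) = 3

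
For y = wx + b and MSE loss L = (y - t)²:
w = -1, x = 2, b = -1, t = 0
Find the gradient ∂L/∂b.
∂L/∂b = -6

y = wx + b = (-1)(2) + -1 = -3
∂L/∂y = 2(y - t) = 2(-3 - 0) = -6
∂y/∂b = 1
∂L/∂b = ∂L/∂y · ∂y/∂b = -6 × 1 = -6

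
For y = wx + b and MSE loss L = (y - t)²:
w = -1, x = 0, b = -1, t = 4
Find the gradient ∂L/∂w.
∂L/∂w = 0

y = wx + b = (-1)(0) + -1 = -1
∂L/∂y = 2(y - t) = 2(-1 - 4) = -10
∂y/∂w = x = 0
∂L/∂w = ∂L/∂y · ∂y/∂w = -10 × 0 = 0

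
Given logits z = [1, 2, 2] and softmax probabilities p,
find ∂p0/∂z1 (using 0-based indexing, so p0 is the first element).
∂p0/∂z1 = -0.06561

p = softmax(z) = [0.1554, 0.4223, 0.4223]
p0 = 0.1554, p1 = 0.4223

∂p0/∂z1 = -p0 × p1 = -0.1554 × 0.4223 = -0.06561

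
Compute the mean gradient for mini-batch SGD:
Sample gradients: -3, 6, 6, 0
Average gradient = 2.25

Average = (1/4)(-3 + 6 + 6 + 0) = 9/4 = 2.25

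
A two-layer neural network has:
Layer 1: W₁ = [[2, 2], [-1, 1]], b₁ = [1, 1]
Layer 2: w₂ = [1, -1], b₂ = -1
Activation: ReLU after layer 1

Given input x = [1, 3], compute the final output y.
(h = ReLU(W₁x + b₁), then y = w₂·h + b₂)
y = 5

Layer 1 pre-activation: z₁ = [9, 3]
After ReLU: h = [9, 3]
Layer 2 output: y = 1×9 + -1×3 + -1 = 5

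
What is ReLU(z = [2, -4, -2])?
h = [2, 0, 0]

ReLU applied element-wise: max(0,2)=2, max(0,-4)=0, max(0,-2)=0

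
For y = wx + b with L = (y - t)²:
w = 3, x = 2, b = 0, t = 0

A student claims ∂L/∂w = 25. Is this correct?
Incorrect

y = (3)(2) + 0 = 6
∂L/∂y = 2(y - t) = 2(6 - 0) = 12
∂y/∂w = x = 2
∂L/∂w = 12 × 2 = 24

Claimed value: 25
Incorrect: The correct gradient is 24.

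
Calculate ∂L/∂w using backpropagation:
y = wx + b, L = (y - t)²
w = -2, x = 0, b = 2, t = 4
∂L/∂w = 0

y = wx + b = (-2)(0) + 2 = 2
∂L/∂y = 2(y - t) = 2(2 - 4) = -4
∂y/∂w = x = 0
∂L/∂w = ∂L/∂y · ∂y/∂w = -4 × 0 = 0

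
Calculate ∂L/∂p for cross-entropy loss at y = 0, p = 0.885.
∂L/∂p = 8.696

∂L/∂p = -y/p + (1-y)/(1-p) = 0 + 1/0.115 = 8.696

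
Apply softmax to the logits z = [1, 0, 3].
p = [0.1142, 0.042, 0.8438]

exp(z) = [2.718, 1, 20.09]
Sum = 23.8
p = [0.1142, 0.042, 0.8438]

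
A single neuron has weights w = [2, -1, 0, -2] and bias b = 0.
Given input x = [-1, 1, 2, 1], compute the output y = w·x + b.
y = -5

y = (2)(-1) + (-1)(1) + (0)(2) + (-2)(1) + 0 = -5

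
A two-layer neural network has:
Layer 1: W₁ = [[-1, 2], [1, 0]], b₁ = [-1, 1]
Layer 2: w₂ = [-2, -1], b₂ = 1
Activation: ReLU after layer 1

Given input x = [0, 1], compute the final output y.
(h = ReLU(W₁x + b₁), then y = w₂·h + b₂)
y = -2

Layer 1 pre-activation: z₁ = [1, 1]
After ReLU: h = [1, 1]
Layer 2 output: y = -2×1 + -1×1 + 1 = -2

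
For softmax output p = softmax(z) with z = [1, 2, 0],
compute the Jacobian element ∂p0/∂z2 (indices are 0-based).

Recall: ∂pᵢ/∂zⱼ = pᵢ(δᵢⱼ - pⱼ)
∂p0/∂z2 = -0.02203

p = softmax(z) = [0.2447, 0.6652, 0.09003]
p0 = 0.2447, p2 = 0.09003

∂p0/∂z2 = -p0 × p2 = -0.2447 × 0.09003 = -0.02203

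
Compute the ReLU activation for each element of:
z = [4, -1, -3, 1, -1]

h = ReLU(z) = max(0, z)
h = [4, 0, 0, 1, 0]

ReLU applied element-wise: max(0,4)=4, max(0,-1)=0, max(0,-3)=0, max(0,1)=1, max(0,-1)=0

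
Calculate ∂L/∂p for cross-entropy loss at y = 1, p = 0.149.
∂L/∂p = -6.711

∂L/∂p = -y/p + (1-y)/(1-p) = -1/0.149 + 0 = -6.711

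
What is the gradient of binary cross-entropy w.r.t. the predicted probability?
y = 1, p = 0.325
∂L/∂p = -3.077

∂L/∂p = -y/p + (1-y)/(1-p) = -1/0.325 + 0 = -3.077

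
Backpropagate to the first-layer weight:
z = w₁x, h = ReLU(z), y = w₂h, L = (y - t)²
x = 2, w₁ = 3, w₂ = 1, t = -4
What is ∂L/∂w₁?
∂L/∂w₁ = 40

Forward pass:
z = w₁x = 3×2 = 6
h = ReLU(6) = 6
y = w₂h = 1×6 = 6

Backward pass:
∂L/∂y = 2(y - t) = 2(6 - -4) = 20
∂y/∂h = w₂ = 1
∂h/∂z = 1 (ReLU derivative)
∂z/∂w₁ = x = 2

∂L/∂w₁ = 20 × 1 × 1 × 2 = 40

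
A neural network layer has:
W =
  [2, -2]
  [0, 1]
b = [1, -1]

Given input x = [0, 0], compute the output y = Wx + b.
y = [1, -1]

Wx = [2×0 + -2×0, 0×0 + 1×0]
   = [0, 0]
y = Wx + b = [0 + 1, 0 + -1] = [1, -1]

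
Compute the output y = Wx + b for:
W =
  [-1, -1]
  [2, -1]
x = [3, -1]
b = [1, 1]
y = [-1, 8]

Wx = [-1×3 + -1×-1, 2×3 + -1×-1]
   = [-2, 7]
y = Wx + b = [-2 + 1, 7 + 1] = [-1, 8]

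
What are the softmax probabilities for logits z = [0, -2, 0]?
p = [0.4683, 0.0634, 0.4683]

exp(z) = [1, 0.1353, 1]
Sum = 2.135
p = [0.4683, 0.0634, 0.4683]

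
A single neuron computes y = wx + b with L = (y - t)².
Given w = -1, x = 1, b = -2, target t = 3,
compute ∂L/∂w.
∂L/∂w = -12

y = wx + b = (-1)(1) + -2 = -3
∂L/∂y = 2(y - t) = 2(-3 - 3) = -12
∂y/∂w = x = 1
∂L/∂w = ∂L/∂y · ∂y/∂w = -12 × 1 = -12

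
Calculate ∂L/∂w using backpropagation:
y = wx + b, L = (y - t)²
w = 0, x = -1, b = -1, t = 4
∂L/∂w = 10

y = wx + b = (0)(-1) + -1 = -1
∂L/∂y = 2(y - t) = 2(-1 - 4) = -10
∂y/∂w = x = -1
∂L/∂w = ∂L/∂y · ∂y/∂w = -10 × -1 = 10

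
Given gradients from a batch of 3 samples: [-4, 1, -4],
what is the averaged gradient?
Average gradient = -2.333

Average = (1/3)(-4 + 1 + -4) = -7/3 = -2.333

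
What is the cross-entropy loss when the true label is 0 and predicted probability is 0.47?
L = 0.6349

L = -0·log(0.47) - 1·log(0.53) = -log(0.53) = 0.6349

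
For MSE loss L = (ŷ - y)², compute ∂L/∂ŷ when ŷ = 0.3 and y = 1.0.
∂L/∂ŷ = -1.4

∂L/∂ŷ = 2(ŷ - y) = 2(0.3 - 1.0) = 2(-0.7) = -1.4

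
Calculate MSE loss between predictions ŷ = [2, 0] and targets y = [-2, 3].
MSE = 12.5

MSE = (1/2)((2--2)² + (0-3)²) = (1/2)(16 + 9) = 12.5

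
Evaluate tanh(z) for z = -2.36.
-0.9823

tanh(-2.36) = (e^(-2.36) - e^(2.36))/(e^(-2.36) + e^(2.36)) = -0.9823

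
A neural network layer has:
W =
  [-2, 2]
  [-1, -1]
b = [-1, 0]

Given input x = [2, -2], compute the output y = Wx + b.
y = [-9, 0]

Wx = [-2×2 + 2×-2, -1×2 + -1×-2]
   = [-8, 0]
y = Wx + b = [-8 + -1, 0 + 0] = [-9, 0]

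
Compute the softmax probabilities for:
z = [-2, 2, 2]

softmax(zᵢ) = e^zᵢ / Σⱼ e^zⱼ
p = [0.0091, 0.4955, 0.4955]

exp(z) = [0.1353, 7.389, 7.389]
Sum = 14.91
p = [0.0091, 0.4955, 0.4955]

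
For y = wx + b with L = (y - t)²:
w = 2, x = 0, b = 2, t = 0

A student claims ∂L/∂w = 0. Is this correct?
Correct

y = (2)(0) + 2 = 2
∂L/∂y = 2(y - t) = 2(2 - 0) = 4
∂y/∂w = x = 0
∂L/∂w = 4 × 0 = 0

Claimed value: 0
Correct: The correct gradient is 0.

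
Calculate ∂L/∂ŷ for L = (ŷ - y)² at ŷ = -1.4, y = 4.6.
∂L/∂ŷ = -12.0

∂L/∂ŷ = 2(ŷ - y) = 2(-1.4 - 4.6) = 2(-6.0) = -12.0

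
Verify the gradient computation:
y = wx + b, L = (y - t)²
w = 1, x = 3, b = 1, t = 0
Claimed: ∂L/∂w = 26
Incorrect

y = (1)(3) + 1 = 4
∂L/∂y = 2(y - t) = 2(4 - 0) = 8
∂y/∂w = x = 3
∂L/∂w = 8 × 3 = 24

Claimed value: 26
Incorrect: The correct gradient is 24.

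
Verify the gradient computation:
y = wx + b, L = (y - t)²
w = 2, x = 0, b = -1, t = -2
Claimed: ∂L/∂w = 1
Incorrect

y = (2)(0) + -1 = -1
∂L/∂y = 2(y - t) = 2(-1 - -2) = 2
∂y/∂w = x = 0
∂L/∂w = 2 × 0 = 0

Claimed value: 1
Incorrect: The correct gradient is 0.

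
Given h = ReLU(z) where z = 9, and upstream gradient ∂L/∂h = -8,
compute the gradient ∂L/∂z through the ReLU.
∂L/∂z = -8

h = ReLU(9) = 9
Since z > 0: ∂h/∂z = 1
∂L/∂z = ∂L/∂h · ∂h/∂z = -8 × 1 = -8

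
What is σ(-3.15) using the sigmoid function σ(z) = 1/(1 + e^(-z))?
0.04109

sigmoid(-3.15) = 1/(1 + e^(3.15)) = 1/(1 + 23.34) = 0.04109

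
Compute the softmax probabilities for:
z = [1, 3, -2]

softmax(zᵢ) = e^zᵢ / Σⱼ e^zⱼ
p = [0.1185, 0.8756, 0.0059]

exp(z) = [2.718, 20.09, 0.1353]
Sum = 22.94
p = [0.1185, 0.8756, 0.0059]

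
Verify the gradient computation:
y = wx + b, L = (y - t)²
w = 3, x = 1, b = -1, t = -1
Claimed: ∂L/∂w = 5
Incorrect

y = (3)(1) + -1 = 2
∂L/∂y = 2(y - t) = 2(2 - -1) = 6
∂y/∂w = x = 1
∂L/∂w = 6 × 1 = 6

Claimed value: 5
Incorrect: The correct gradient is 6.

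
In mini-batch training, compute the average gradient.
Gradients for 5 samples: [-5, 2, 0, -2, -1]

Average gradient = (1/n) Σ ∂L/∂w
Average gradient = -1.2

Average = (1/5)(-5 + 2 + 0 + -2 + -1) = -6/5 = -1.2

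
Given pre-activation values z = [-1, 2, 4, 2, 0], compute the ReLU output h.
h = [0, 2, 4, 2, 0]

ReLU applied element-wise: max(0,-1)=0, max(0,2)=2, max(0,4)=4, max(0,2)=2, max(0,0)=0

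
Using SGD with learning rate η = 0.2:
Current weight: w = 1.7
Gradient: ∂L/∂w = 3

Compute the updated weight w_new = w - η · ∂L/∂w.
w_new = 1.1

w_new = w - η·∂L/∂w = 1.7 - 0.2×(3) = 1.7 - (0.6) = 1.1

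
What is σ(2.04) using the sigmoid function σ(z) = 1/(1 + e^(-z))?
0.8849

sigmoid(2.04) = 1/(1 + e^(-2.04)) = 1/(1 + 0.13) = 0.8849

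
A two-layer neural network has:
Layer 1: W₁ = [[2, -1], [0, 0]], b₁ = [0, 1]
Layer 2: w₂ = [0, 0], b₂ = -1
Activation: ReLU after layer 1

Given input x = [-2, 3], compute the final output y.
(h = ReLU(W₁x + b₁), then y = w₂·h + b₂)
y = -1

Layer 1 pre-activation: z₁ = [-7, 1]
After ReLU: h = [0, 1]
Layer 2 output: y = 0×0 + 0×1 + -1 = -1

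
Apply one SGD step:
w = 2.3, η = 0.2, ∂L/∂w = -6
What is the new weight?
w_new = 3.5

w_new = w - η·∂L/∂w = 2.3 - 0.2×(-6) = 2.3 - (-1.2) = 3.5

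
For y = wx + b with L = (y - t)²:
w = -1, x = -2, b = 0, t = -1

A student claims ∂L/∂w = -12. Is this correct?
Correct

y = (-1)(-2) + 0 = 2
∂L/∂y = 2(y - t) = 2(2 - -1) = 6
∂y/∂w = x = -2
∂L/∂w = 6 × -2 = -12

Claimed value: -12
Correct: The correct gradient is -12.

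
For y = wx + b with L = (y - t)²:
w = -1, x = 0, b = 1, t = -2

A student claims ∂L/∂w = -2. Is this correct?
Incorrect

y = (-1)(0) + 1 = 1
∂L/∂y = 2(y - t) = 2(1 - -2) = 6
∂y/∂w = x = 0
∂L/∂w = 6 × 0 = 0

Claimed value: -2
Incorrect: The correct gradient is 0.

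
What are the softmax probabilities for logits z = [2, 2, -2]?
p = [0.4955, 0.4955, 0.0091]

exp(z) = [7.389, 7.389, 0.1353]
Sum = 14.91
p = [0.4955, 0.4955, 0.0091]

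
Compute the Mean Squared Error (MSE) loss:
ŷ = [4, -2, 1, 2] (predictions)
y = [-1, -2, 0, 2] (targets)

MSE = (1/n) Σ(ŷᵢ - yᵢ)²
MSE = 6.5

MSE = (1/4)((4--1)² + (-2--2)² + (1-0)² + (2-2)²) = (1/4)(25 + 0 + 1 + 0) = 6.5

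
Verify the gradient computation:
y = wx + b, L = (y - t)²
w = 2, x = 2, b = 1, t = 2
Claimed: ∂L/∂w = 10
Incorrect

y = (2)(2) + 1 = 5
∂L/∂y = 2(y - t) = 2(5 - 2) = 6
∂y/∂w = x = 2
∂L/∂w = 6 × 2 = 12

Claimed value: 10
Incorrect: The correct gradient is 12.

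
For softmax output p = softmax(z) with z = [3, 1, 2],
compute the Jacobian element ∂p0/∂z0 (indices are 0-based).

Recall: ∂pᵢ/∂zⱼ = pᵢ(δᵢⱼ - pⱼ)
∂p0/∂z0 = 0.2227

p = softmax(z) = [0.6652, 0.09003, 0.2447]
p0 = 0.6652

∂p0/∂z0 = p0(1 - p0) = 0.6652 × (1 - 0.6652) = 0.2227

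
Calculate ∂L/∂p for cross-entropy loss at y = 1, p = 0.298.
∂L/∂p = -3.356

∂L/∂p = -y/p + (1-y)/(1-p) = -1/0.298 + 0 = -3.356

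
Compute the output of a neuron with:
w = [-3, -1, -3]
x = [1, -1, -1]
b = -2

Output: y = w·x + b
y = -1

y = (-3)(1) + (-1)(-1) + (-3)(-1) + -2 = -1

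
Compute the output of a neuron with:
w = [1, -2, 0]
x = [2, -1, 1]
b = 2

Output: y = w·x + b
y = 6

y = (1)(2) + (-2)(-1) + (0)(1) + 2 = 6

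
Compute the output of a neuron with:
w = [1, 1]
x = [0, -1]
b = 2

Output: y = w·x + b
y = 1

y = (1)(0) + (1)(-1) + 2 = 1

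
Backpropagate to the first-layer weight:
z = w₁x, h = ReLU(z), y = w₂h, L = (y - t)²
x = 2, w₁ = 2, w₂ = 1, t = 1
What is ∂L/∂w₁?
∂L/∂w₁ = 12

Forward pass:
z = w₁x = 2×2 = 4
h = ReLU(4) = 4
y = w₂h = 1×4 = 4

Backward pass:
∂L/∂y = 2(y - t) = 2(4 - 1) = 6
∂y/∂h = w₂ = 1
∂h/∂z = 1 (ReLU derivative)
∂z/∂w₁ = x = 2

∂L/∂w₁ = 6 × 1 × 1 × 2 = 12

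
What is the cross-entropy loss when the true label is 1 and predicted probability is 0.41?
L = 0.8916

L = -1·log(0.41) - 0·log(0.59) = -log(0.41) = 0.8916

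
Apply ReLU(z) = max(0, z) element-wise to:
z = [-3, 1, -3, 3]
h = [0, 1, 0, 3]

ReLU applied element-wise: max(0,-3)=0, max(0,1)=1, max(0,-3)=0, max(0,3)=3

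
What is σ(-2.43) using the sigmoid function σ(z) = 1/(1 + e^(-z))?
0.08091

sigmoid(-2.43) = 1/(1 + e^(2.43)) = 1/(1 + 11.36) = 0.08091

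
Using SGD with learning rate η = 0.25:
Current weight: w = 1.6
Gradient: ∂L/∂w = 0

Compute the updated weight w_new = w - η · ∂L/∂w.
w_new = 1.6

w_new = w - η·∂L/∂w = 1.6 - 0.25×(0) = 1.6 - (0) = 1.6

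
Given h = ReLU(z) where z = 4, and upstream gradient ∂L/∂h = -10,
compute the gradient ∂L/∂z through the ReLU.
∂L/∂z = -10

h = ReLU(4) = 4
Since z > 0: ∂h/∂z = 1
∂L/∂z = ∂L/∂h · ∂h/∂z = -10 × 1 = -10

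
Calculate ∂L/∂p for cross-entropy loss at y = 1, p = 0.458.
∂L/∂p = -2.183

∂L/∂p = -y/p + (1-y)/(1-p) = -1/0.458 + 0 = -2.183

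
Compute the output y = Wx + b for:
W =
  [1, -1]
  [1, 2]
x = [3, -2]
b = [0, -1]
y = [5, -2]

Wx = [1×3 + -1×-2, 1×3 + 2×-2]
   = [5, -1]
y = Wx + b = [5 + 0, -1 + -1] = [5, -2]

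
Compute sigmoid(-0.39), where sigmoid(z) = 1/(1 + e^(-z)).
0.4037

sigmoid(-0.39) = 1/(1 + e^(0.39)) = 1/(1 + 1.477) = 0.4037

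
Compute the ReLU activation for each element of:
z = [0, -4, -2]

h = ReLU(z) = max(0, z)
h = [0, 0, 0]

ReLU applied element-wise: max(0,0)=0, max(0,-4)=0, max(0,-2)=0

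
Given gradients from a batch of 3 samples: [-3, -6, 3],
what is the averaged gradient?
Average gradient = -2

Average = (1/3)(-3 + -6 + 3) = -6/3 = -2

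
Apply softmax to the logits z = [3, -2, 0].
p = [0.9465, 0.0064, 0.0471]

exp(z) = [20.09, 0.1353, 1]
Sum = 21.22
p = [0.9465, 0.0064, 0.0471]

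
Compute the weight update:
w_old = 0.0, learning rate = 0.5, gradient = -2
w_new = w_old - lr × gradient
w_new = 1

w_new = w - η·∂L/∂w = 0.0 - 0.5×(-2) = 0.0 - (-1) = 1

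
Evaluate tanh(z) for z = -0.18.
-0.1781

tanh(-0.18) = (e^(-0.18) - e^(0.18))/(e^(-0.18) + e^(0.18)) = -0.1781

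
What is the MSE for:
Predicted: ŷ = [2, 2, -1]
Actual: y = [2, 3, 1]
MSE = 1.667

MSE = (1/3)((2-2)² + (2-3)² + (-1-1)²) = (1/3)(0 + 1 + 4) = 1.667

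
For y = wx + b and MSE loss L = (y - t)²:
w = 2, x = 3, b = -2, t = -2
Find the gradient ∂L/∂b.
∂L/∂b = 12

y = wx + b = (2)(3) + -2 = 4
∂L/∂y = 2(y - t) = 2(4 - -2) = 12
∂y/∂b = 1
∂L/∂b = ∂L/∂y · ∂y/∂b = 12 × 1 = 12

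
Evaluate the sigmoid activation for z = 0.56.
0.6365

sigmoid(0.56) = 1/(1 + e^(-0.56)) = 1/(1 + 0.5712) = 0.6365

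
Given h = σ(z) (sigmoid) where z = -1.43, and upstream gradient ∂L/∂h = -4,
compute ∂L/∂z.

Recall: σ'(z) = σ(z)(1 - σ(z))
∂L/∂z = -0.6232

σ(-1.43) = 0.1931
σ'(-1.43) = σ(-1.43)(1 - σ(-1.43)) = 0.1931 × 0.8069 = 0.1558
∂L/∂z = ∂L/∂h · σ'(z) = -4 × 0.1558 = -0.6232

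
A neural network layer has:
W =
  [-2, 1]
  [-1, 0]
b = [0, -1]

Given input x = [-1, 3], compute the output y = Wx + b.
y = [5, 0]

Wx = [-2×-1 + 1×3, -1×-1 + 0×3]
   = [5, 1]
y = Wx + b = [5 + 0, 1 + -1] = [5, 0]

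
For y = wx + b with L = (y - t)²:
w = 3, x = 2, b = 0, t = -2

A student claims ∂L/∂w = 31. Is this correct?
Incorrect

y = (3)(2) + 0 = 6
∂L/∂y = 2(y - t) = 2(6 - -2) = 16
∂y/∂w = x = 2
∂L/∂w = 16 × 2 = 32

Claimed value: 31
Incorrect: The correct gradient is 32.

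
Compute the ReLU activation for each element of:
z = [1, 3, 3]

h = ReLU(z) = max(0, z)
h = [1, 3, 3]

ReLU applied element-wise: max(0,1)=1, max(0,3)=3, max(0,3)=3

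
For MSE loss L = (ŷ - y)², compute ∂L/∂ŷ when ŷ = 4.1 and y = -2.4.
∂L/∂ŷ = 13.0

∂L/∂ŷ = 2(ŷ - y) = 2(4.1 - -2.4) = 2(6.5) = 13.0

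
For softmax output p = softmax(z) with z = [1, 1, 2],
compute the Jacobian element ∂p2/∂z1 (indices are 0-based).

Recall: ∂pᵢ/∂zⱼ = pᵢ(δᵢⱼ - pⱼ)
∂p2/∂z1 = -0.1221

p = softmax(z) = [0.2119, 0.2119, 0.5761]
p2 = 0.5761, p1 = 0.2119

∂p2/∂z1 = -p2 × p1 = -0.5761 × 0.2119 = -0.1221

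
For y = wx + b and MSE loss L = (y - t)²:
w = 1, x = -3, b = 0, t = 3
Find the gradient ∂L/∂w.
∂L/∂w = 36

y = wx + b = (1)(-3) + 0 = -3
∂L/∂y = 2(y - t) = 2(-3 - 3) = -12
∂y/∂w = x = -3
∂L/∂w = ∂L/∂y · ∂y/∂w = -12 × -3 = 36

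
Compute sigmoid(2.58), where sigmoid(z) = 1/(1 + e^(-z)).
0.9296

sigmoid(2.58) = 1/(1 + e^(-2.58)) = 1/(1 + 0.07577) = 0.9296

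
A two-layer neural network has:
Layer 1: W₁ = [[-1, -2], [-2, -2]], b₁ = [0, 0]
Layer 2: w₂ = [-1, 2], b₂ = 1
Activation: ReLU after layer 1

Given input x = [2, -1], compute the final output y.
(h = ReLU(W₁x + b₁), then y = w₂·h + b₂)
y = 1

Layer 1 pre-activation: z₁ = [0, -2]
After ReLU: h = [0, 0]
Layer 2 output: y = -1×0 + 2×0 + 1 = 1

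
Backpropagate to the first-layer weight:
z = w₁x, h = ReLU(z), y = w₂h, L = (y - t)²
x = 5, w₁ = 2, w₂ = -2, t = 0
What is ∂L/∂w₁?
∂L/∂w₁ = 400

Forward pass:
z = w₁x = 2×5 = 10
h = ReLU(10) = 10
y = w₂h = -2×10 = -20

Backward pass:
∂L/∂y = 2(y - t) = 2(-20 - 0) = -40
∂y/∂h = w₂ = -2
∂h/∂z = 1 (ReLU derivative)
∂z/∂w₁ = x = 5

∂L/∂w₁ = -40 × -2 × 1 × 5 = 400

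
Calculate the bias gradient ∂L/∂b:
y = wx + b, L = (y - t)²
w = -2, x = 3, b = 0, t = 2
∂L/∂b = -16

y = wx + b = (-2)(3) + 0 = -6
∂L/∂y = 2(y - t) = 2(-6 - 2) = -16
∂y/∂b = 1
∂L/∂b = ∂L/∂y · ∂y/∂b = -16 × 1 = -16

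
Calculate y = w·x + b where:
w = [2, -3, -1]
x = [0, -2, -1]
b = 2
y = 9

y = (2)(0) + (-3)(-2) + (-1)(-1) + 2 = 9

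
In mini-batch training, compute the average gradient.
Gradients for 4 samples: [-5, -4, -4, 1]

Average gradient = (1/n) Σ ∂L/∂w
Average gradient = -3

Average = (1/4)(-5 + -4 + -4 + 1) = -12/4 = -3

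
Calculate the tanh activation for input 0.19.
0.1877

tanh(0.19) = (e^(0.19) - e^(-0.19))/(e^(0.19) + e^(-0.19)) = 0.1877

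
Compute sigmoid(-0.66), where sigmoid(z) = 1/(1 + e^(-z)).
0.3407

sigmoid(-0.66) = 1/(1 + e^(0.66)) = 1/(1 + 1.935) = 0.3407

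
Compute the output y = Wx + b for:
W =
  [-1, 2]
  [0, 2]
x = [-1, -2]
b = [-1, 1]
y = [-4, -3]

Wx = [-1×-1 + 2×-2, 0×-1 + 2×-2]
   = [-3, -4]
y = Wx + b = [-3 + -1, -4 + 1] = [-4, -3]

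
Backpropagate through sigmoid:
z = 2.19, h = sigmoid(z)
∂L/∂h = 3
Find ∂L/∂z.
∂L/∂z = 0.2716

σ(2.19) = 0.8993
σ'(2.19) = σ(2.19)(1 - σ(2.19)) = 0.8993 × 0.1007 = 0.09052
∂L/∂z = ∂L/∂h · σ'(z) = 3 × 0.09052 = 0.2716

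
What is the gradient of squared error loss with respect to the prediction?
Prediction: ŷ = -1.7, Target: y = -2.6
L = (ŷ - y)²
∂L/∂ŷ = 1.8

∂L/∂ŷ = 2(ŷ - y) = 2(-1.7 - -2.6) = 2(0.9) = 1.8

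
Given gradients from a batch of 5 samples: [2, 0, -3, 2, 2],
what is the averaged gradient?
Average gradient = 0.6

Average = (1/5)(2 + 0 + -3 + 2 + 2) = 3/5 = 0.6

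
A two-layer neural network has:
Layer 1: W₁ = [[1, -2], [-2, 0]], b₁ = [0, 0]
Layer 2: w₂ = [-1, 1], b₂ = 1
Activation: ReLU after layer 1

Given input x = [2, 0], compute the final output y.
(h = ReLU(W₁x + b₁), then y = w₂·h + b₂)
y = -1

Layer 1 pre-activation: z₁ = [2, -4]
After ReLU: h = [2, 0]
Layer 2 output: y = -1×2 + 1×0 + 1 = -1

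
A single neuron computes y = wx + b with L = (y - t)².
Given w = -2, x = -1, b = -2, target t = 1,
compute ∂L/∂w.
∂L/∂w = 2

y = wx + b = (-2)(-1) + -2 = 0
∂L/∂y = 2(y - t) = 2(0 - 1) = -2
∂y/∂w = x = -1
∂L/∂w = ∂L/∂y · ∂y/∂w = -2 × -1 = 2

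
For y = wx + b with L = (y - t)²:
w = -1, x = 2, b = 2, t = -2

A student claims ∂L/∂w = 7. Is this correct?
Incorrect

y = (-1)(2) + 2 = 0
∂L/∂y = 2(y - t) = 2(0 - -2) = 4
∂y/∂w = x = 2
∂L/∂w = 4 × 2 = 8

Claimed value: 7
Incorrect: The correct gradient is 8.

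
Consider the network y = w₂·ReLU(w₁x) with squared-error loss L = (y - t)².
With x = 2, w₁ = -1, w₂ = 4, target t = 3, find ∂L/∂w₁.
∂L/∂w₁ = 0

Forward pass:
z = w₁x = -1×2 = -2
h = ReLU(-2) = 0
y = w₂h = 4×0 = 0

Backward pass:
∂L/∂y = 2(y - t) = 2(0 - 3) = -6
∂y/∂h = w₂ = 4
∂h/∂z = 0 (ReLU derivative)
∂z/∂w₁ = x = 2

∂L/∂w₁ = -6 × 4 × 0 × 2 = 0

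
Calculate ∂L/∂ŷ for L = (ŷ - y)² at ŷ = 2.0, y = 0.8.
∂L/∂ŷ = 2.4

∂L/∂ŷ = 2(ŷ - y) = 2(2.0 - 0.8) = 2(1.2) = 2.4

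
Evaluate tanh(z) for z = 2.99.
0.995

tanh(2.99) = (e^(2.99) - e^(-2.99))/(e^(2.99) + e^(-2.99)) = 0.995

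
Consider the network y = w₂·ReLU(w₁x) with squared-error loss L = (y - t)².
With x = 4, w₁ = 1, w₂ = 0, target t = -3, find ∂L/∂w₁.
∂L/∂w₁ = 0

Forward pass:
z = w₁x = 1×4 = 4
h = ReLU(4) = 4
y = w₂h = 0×4 = 0

Backward pass:
∂L/∂y = 2(y - t) = 2(0 - -3) = 6
∂y/∂h = w₂ = 0
∂h/∂z = 1 (ReLU derivative)
∂z/∂w₁ = x = 4

∂L/∂w₁ = 6 × 0 × 1 × 4 = 0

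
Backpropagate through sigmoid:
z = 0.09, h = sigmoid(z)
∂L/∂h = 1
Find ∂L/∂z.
∂L/∂z = 0.2495

σ(0.09) = 0.5225
σ'(0.09) = σ(0.09)(1 - σ(0.09)) = 0.5225 × 0.4775 = 0.2495
∂L/∂z = ∂L/∂h · σ'(z) = 1 × 0.2495 = 0.2495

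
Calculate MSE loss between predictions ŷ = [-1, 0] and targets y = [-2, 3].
MSE = 5

MSE = (1/2)((-1--2)² + (0-3)²) = (1/2)(1 + 9) = 5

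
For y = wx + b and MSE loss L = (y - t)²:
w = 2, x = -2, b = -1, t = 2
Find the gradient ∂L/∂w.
∂L/∂w = 28

y = wx + b = (2)(-2) + -1 = -5
∂L/∂y = 2(y - t) = 2(-5 - 2) = -14
∂y/∂w = x = -2
∂L/∂w = ∂L/∂y · ∂y/∂w = -14 × -2 = 28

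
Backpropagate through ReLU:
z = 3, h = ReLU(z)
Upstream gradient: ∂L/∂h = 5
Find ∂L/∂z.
∂L/∂z = 5

h = ReLU(3) = 3
Since z > 0: ∂h/∂z = 1
∂L/∂z = ∂L/∂h · ∂h/∂z = 5 × 1 = 5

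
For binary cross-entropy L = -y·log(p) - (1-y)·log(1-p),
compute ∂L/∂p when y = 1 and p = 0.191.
∂L/∂p = -5.236

∂L/∂p = -y/p + (1-y)/(1-p) = -1/0.191 + 0 = -5.236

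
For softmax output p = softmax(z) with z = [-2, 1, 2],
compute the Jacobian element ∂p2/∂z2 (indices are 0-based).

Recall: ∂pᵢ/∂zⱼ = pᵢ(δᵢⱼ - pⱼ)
∂p2/∂z2 = 0.201

p = softmax(z) = [0.01321, 0.2654, 0.7214]
p2 = 0.7214

∂p2/∂z2 = p2(1 - p2) = 0.7214 × (1 - 0.7214) = 0.201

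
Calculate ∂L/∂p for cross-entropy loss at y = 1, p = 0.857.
∂L/∂p = -1.167

∂L/∂p = -y/p + (1-y)/(1-p) = -1/0.857 + 0 = -1.167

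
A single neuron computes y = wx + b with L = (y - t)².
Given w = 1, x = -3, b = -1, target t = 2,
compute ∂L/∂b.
∂L/∂b = -12

y = wx + b = (1)(-3) + -1 = -4
∂L/∂y = 2(y - t) = 2(-4 - 2) = -12
∂y/∂b = 1
∂L/∂b = ∂L/∂y · ∂y/∂b = -12 × 1 = -12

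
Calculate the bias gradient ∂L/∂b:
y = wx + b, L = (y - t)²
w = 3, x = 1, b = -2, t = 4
∂L/∂b = -6

y = wx + b = (3)(1) + -2 = 1
∂L/∂y = 2(y - t) = 2(1 - 4) = -6
∂y/∂b = 1
∂L/∂b = ∂L/∂y · ∂y/∂b = -6 × 1 = -6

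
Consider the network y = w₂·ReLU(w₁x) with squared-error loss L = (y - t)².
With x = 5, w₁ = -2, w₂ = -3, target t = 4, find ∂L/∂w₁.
∂L/∂w₁ = 0

Forward pass:
z = w₁x = -2×5 = -10
h = ReLU(-10) = 0
y = w₂h = -3×0 = 0

Backward pass:
∂L/∂y = 2(y - t) = 2(0 - 4) = -8
∂y/∂h = w₂ = -3
∂h/∂z = 0 (ReLU derivative)
∂z/∂w₁ = x = 5

∂L/∂w₁ = -8 × -3 × 0 × 5 = 0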